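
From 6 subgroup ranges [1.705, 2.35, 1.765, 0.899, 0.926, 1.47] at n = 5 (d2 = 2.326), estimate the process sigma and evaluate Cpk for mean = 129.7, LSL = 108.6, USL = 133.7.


R_bar = (1.705 + 2.35 + 1.765 + 0.899 + 0.926 + 1.47) / 6 = 1.5191667
sigma = R_bar / d2 = 1.5191667 / 2.326 = 0.65312412
Cp = (USL - LSL)/(6*sigma) = (133.7 - 108.6)/(6*0.65312412) = 6.4051
Cpu = (133.7 - 129.7)/(3*0.65312412) = 2.0415
Cpl = (129.7 - 108.6)/(3*0.65312412) = 10.7688
Cpk = min(Cpu, Cpl) = 2.0415

2.0415


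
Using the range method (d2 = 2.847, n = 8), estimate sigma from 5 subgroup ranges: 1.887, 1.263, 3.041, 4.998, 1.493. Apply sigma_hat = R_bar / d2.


R_bar = (1.887 + 1.263 + 3.041 + 4.998 + 1.493) / 5
R_bar = 12.682 / 5 = 2.5364
sigma_hat = R_bar / d2 = 2.5364 / 2.847 = 0.8909

0.8909


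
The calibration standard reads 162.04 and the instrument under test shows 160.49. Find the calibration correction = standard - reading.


Correction = standard - reading
= 162.04 - 160.49
= 1.5500

1.5500


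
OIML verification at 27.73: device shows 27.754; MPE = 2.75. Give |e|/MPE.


e = indication - reference = 27.754 - 27.73 = 0.0240
|e| = 0.0240
ratio = |e| / MPE = 0.0240 / 2.75
ratio = 0.0087

0.0087


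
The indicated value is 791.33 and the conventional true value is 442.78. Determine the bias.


Systematic error = measured - true
= 791.33 - 442.78
= 348.5500

348.5500


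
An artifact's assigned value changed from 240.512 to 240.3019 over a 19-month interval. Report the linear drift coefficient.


rate = (v2 - v1) / months
= (240.3019 - 240.512) / 19
= -0.2101 / 19
= -0.0111

-0.0111


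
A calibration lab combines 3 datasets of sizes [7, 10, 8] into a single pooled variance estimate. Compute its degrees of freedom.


nu = sum_i (n_i - 1)
nu = ((7 - 1) + (10 - 1) + (8 - 1))
nu = 6 + 9 + 7
nu = 22

22


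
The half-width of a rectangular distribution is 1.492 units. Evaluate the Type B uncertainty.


u_B = half_width / sqrt(3)
u_B = 1.492 / 1.7320508
u_B = 0.8614

0.8614


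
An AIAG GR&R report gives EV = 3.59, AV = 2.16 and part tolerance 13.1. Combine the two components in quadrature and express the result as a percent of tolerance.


GRR = sqrt(EV^2 + AV^2) = sqrt(3.59^2 + 2.16^2) = 4.1897136
%GRR = GRR / tol * 100 = 4.1897136 / 13.1 * 100
%GRR = 31.9825

31.9825


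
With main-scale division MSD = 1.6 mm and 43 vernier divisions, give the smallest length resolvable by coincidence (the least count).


LC = MSD / n_div
= 1.6 / 43
= 0.0372

0.0372


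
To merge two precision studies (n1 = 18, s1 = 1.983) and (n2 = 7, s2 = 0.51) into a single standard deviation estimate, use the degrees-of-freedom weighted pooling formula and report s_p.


s_p = sqrt(((n1-1)*s1^2 + (n2-1)*s2^2) / (n1+n2-2))
numerator = (18-1)*1.983^2 + (7-1)*0.51^2 = 66.848913 + 1.5606 = 68.409513
denominator = 18 + 7 - 2 = 23
s_p^2 = 68.409513 / 23 = 2.9743267
s_p = sqrt(2.9743267) = 1.7246

1.7246


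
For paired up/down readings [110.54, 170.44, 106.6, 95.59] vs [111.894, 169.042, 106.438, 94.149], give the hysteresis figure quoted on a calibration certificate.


|110.54 - 111.894| = 1.3540
|170.44 - 169.042| = 1.3980
|106.6 - 106.438| = 0.1620
|95.59 - 94.149| = 1.4410
hysteresis = max(diffs) = 1.4410

1.4410


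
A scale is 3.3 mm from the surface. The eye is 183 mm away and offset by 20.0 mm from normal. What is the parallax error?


error = h * offset / d
= 3.3 * 20.0 / 183
= 0.3607

0.3607


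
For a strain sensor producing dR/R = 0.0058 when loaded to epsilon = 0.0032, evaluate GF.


GF = (dR/R) / epsilon
= 0.0058 / 0.0032
= 1.8125

1.8125


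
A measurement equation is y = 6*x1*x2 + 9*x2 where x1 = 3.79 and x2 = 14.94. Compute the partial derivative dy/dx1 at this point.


y = 6*x1*x2 + 9*x2
dy/dx1 = 6*x2
Evaluate at x2 = 14.94: c1 = 6 * 14.94
c1 = 89.6400

89.6400


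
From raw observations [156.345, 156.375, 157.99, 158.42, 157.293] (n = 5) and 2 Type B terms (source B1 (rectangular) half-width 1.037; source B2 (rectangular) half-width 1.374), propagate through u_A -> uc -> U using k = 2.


mean = (156.345 + 156.375 + 157.99 + 158.42 + 157.293) / 5 = 157.2846
s = sqrt(sum((x - mean)^2)/(n-1)) = 0.93501513
u_A = s / sqrt(n) = 0.93501513 / sqrt(5) = 0.41815148
u_B1 = 1.037 / sqrt(3) = 0.59871223
u_B2 = 1.374 / sqrt(3) = 0.79327927
uc = sqrt(0.41815148^2 + 0.59871223^2 + 0.79327927^2) = 1.0782388
U = k * uc = 2 * 1.0782388
U = 2.1565

2.1565


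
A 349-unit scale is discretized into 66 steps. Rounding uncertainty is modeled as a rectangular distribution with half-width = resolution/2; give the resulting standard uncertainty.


resolution = range / divisions
resolution = 349 / 66 = 5.2878788
u_res = resolution / (2*sqrt(3))
u_res = 5.2878788 / 3.4641016
u_res = 1.5265

1.5265


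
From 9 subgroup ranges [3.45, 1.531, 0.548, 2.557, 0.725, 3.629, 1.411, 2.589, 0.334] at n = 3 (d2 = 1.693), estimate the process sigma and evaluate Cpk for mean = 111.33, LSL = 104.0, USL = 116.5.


R_bar = (3.45 + 1.531 + 0.548 + 2.557 + 0.725 + 3.629 + 1.411 + 2.589 + 0.334) / 9 = 1.8637778
sigma = R_bar / d2 = 1.8637778 / 1.693 = 1.1008729
Cp = (USL - LSL)/(6*sigma) = (116.5 - 104.0)/(6*1.1008729) = 1.8924
Cpu = (116.5 - 111.33)/(3*1.1008729) = 1.5654
Cpl = (111.33 - 104.0)/(3*1.1008729) = 2.2195
Cpk = min(Cpu, Cpl) = 1.5654

1.5654


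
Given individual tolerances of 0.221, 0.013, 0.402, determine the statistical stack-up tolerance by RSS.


RSS = sqrt(0.221^2 + 0.013^2 + 0.402^2)
= sqrt(0.210614)
= 0.4589

0.4589


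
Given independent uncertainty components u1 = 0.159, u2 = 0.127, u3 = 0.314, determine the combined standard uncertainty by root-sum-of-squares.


uc = sqrt(0.159^2 + 0.127^2 + 0.314^2)
uc = sqrt(0.140006)
uc = 0.3742

0.3742


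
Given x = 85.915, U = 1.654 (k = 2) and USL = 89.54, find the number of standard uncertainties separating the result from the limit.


u = U / k = 1.654 / 2 = 0.827
margin = |USL - x| = |89.54 - 85.915| = 3.625
z = margin / u = 3.625 / 0.827
z = 4.3833

4.3833


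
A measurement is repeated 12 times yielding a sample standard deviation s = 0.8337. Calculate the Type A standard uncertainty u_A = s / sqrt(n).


u_A = s / sqrt(n)
u_A = 0.8337 / sqrt(12)
u_A = 0.8337 / 3.4641016
u_A = 0.2407

0.2407


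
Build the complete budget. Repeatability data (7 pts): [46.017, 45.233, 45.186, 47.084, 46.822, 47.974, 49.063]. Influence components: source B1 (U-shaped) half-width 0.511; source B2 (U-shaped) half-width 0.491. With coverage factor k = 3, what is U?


mean = (46.017 + 45.233 + 45.186 + 47.084 + 46.822 + 47.974 + 49.063) / 7 = 46.76842857
s = sqrt(sum((x - mean)^2)/(n-1)) = 1.4287046
u_A = s / sqrt(n) = 1.4287046 / sqrt(7) = 0.53999958
u_B1 = 0.511 / sqrt(2) = 0.36133157
u_B2 = 0.491 / sqrt(2) = 0.34718943
uc = sqrt(0.53999958^2 + 0.36133157^2 + 0.34718943^2) = 0.73668212
U = k * uc = 3 * 0.73668212
U = 2.2100

2.2100


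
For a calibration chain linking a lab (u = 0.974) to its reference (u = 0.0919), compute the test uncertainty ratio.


TUR = u_lab / u_ref
= 0.974 / 0.0919
= 10.5985

10.5985


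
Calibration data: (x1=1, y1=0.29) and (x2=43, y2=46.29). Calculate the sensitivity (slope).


slope = (y2 - y1) / (x2 - x1)
= (46.29 - 0.29) / (43 - 1)
= 46.0000 / 42
= 1.0952

1.0952


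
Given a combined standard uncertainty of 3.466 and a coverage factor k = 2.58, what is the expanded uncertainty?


U = k * uc
U = 2.58 * 3.466
U = 8.9423

8.9423


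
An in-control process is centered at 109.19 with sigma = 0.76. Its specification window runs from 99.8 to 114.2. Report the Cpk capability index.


Cpu = (USL - mean) / (3*sigma) = (114.2 - 109.19) / (3*0.76) = 2.1974
Cpl = (mean - LSL) / (3*sigma) = (109.19 - 99.8) / (3*0.76) = 4.1184
Cpk = min(Cpu, Cpl) = 2.1974

2.1974


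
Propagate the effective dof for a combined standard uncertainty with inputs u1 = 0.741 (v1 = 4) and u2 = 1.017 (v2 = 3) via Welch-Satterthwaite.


uc = sqrt(u1^2 + u2^2) = sqrt(0.741^2 + 1.017^2) = 1.2583203
v_eff = uc^4 / (u1^4/v1 + u2^4/v2)
= 1.2583203^4 / (0.741^4/4 + 1.017^4/3)
= 2.5070605 / 0.43195706
v_eff = 5.8040

5.8040


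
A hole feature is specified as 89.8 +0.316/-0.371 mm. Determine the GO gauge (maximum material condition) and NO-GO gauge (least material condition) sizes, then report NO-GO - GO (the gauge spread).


GO = nominal - lower_tol (smallest hole = maximum material condition)
GO = 89.8 - 0.371 = 89.429
NO-GO = nominal + upper_tol (largest hole = least material condition)
NO-GO = 89.8 + 0.316 = 90.116
spread = NO-GO - GO = 90.116 - 89.429 = 0.6870

0.6870


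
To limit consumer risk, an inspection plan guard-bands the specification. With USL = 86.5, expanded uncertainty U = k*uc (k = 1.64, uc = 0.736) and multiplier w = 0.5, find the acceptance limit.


U = k * uc = 1.64 * 0.736 = 1.20704
guard band g = w * U = 0.5 * 1.20704 = 0.60352
AL = USL - g = 86.5 - 0.60352
AL = 85.8965

85.8965


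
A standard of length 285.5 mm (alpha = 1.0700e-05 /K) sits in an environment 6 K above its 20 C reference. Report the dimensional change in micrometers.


dL = L * alpha * dT
= 285.5 * 1.0700e-05 * 6
= 0.0183291 mm
dL_um = 0.0183291 * 1000 = 18.3291 um

18.3291


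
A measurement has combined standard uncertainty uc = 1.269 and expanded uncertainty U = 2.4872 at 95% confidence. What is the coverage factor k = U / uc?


k = U / uc
k = 2.4872 / 1.269
k = 1.96

1.96


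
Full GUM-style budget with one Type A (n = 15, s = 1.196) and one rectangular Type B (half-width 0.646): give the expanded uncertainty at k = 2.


u_A = s / sqrt(n) = 1.196 / sqrt(15) = 0.30880587
u_B = half_width / sqrt(3) = 0.646 / sqrt(3) = 0.37296827
uc = sqrt(u_A^2 + u_B^2) = sqrt(0.30880587^2 + 0.37296827^2) = 0.4842173
U = k * uc = 2 * 0.4842173
U = 0.9684

0.9684


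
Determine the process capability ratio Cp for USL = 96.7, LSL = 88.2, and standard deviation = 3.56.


Cp = (USL - LSL) / (6 * sigma)
= (96.7 - 88.2) / (6 * 3.56)
= 8.5000 / 21.3600
= 0.3979

0.3979


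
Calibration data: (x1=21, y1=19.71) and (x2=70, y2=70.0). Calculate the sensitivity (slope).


slope = (y2 - y1) / (x2 - x1)
= (70.0 - 19.71) / (70 - 21)
= 50.2900 / 49
= 1.0263

1.0263


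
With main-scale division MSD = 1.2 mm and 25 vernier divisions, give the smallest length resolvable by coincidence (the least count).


LC = MSD / n_div
= 1.2 / 25
= 0.0480

0.0480


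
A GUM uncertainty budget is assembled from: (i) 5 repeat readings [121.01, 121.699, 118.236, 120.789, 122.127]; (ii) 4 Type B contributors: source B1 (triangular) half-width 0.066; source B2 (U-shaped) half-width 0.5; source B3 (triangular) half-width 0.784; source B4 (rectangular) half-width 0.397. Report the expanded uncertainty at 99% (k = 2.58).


mean = (121.01 + 121.699 + 118.236 + 120.789 + 122.127) / 5 = 120.7722
s = sqrt(sum((x - mean)^2)/(n-1)) = 1.5152213
u_A = s / sqrt(n) = 1.5152213 / sqrt(5) = 0.67762757
u_B1 = 0.066 / sqrt(6) = 0.026944387
u_B2 = 0.5 / sqrt(2) = 0.35355339
u_B3 = 0.784 / sqrt(6) = 0.32006666
u_B4 = 0.397 / sqrt(3) = 0.22920806
uc = sqrt(0.67762757^2 + 0.026944387^2 + 0.35355339^2 + 0.32006666^2 + 0.22920806^2) = 0.86016517
U = k * uc = 2.58 * 0.86016517
U = 2.2192

2.2192


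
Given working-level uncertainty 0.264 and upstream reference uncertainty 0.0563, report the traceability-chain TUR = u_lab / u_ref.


TUR = u_lab / u_ref
= 0.264 / 0.0563
= 4.6892

4.6892


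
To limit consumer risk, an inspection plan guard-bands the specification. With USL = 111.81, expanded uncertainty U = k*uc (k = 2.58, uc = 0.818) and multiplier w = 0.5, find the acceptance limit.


U = k * uc = 2.58 * 0.818 = 2.11044
guard band g = w * U = 0.5 * 2.11044 = 1.05522
AL = USL - g = 111.81 - 1.05522
AL = 110.7548

110.7548


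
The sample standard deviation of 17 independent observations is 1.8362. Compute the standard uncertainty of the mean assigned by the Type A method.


u_A = s / sqrt(n)
u_A = 1.8362 / sqrt(17)
u_A = 1.8362 / 4.1231056
u_A = 0.4453

0.4453


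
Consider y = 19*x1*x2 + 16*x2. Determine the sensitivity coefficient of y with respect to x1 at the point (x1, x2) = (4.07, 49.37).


y = 19*x1*x2 + 16*x2
dy/dx1 = 19*x2
Evaluate at x2 = 49.37: c1 = 19 * 49.37
c1 = 938.0300

938.0300


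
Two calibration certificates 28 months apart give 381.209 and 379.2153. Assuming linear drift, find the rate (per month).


rate = (v2 - v1) / months
= (379.2153 - 381.209) / 28
= -1.9937 / 28
= -0.0712

-0.0712


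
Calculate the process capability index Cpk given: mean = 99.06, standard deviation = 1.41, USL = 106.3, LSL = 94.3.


Cpu = (USL - mean) / (3*sigma) = (106.3 - 99.06) / (3*1.41) = 1.7116
Cpl = (mean - LSL) / (3*sigma) = (99.06 - 94.3) / (3*1.41) = 1.1253
Cpk = min(Cpu, Cpl) = 1.1253

1.1253


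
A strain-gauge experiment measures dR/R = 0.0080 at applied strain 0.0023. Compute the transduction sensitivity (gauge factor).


GF = (dR/R) / epsilon
= 0.0080 / 0.0023
= 3.4783

3.4783


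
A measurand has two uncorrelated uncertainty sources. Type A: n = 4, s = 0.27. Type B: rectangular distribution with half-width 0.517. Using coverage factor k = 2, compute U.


u_A = s / sqrt(n) = 0.27 / sqrt(4) = 0.135
u_B = half_width / sqrt(3) = 0.517 / sqrt(3) = 0.29849009
uc = sqrt(u_A^2 + u_B^2) = sqrt(0.135^2 + 0.29849009^2) = 0.32759935
U = k * uc = 2 * 0.32759935
U = 0.6552

0.6552


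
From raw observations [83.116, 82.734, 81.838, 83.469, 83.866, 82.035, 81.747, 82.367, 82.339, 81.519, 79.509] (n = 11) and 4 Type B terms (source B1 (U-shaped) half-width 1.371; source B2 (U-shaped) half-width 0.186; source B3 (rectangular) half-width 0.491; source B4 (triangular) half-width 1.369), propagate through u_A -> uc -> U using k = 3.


mean = (83.116 + 82.734 + 81.838 + 83.469 + 83.866 + 82.035 + 81.747 + 82.367 + 82.339 + 81.519 + 79.509) / 11 = 82.23081818
s = sqrt(sum((x - mean)^2)/(n-1)) = 1.1668595
u_A = s / sqrt(n) = 1.1668595 / sqrt(11) = 0.35182138
u_B1 = 1.371 / sqrt(2) = 0.9694434
u_B2 = 0.186 / sqrt(2) = 0.13152186
u_B3 = 0.491 / sqrt(3) = 0.28347898
u_B4 = 1.369 / sqrt(6) = 0.55889191
uc = sqrt(0.35182138^2 + 0.9694434^2 + 0.13152186^2 + 0.28347898^2 + 0.55889191^2) = 1.2139264
U = k * uc = 3 * 1.2139264
U = 3.6418

3.6418


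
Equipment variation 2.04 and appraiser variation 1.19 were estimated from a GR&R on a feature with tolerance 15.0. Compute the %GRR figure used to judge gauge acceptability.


GRR = sqrt(EV^2 + AV^2) = sqrt(2.04^2 + 1.19^2) = 2.3617155
%GRR = GRR / tol * 100 = 2.3617155 / 15.0 * 100
%GRR = 15.7448

15.7448


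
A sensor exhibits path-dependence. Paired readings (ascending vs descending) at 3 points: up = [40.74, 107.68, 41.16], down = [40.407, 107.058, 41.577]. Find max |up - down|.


|40.74 - 40.407| = 0.3330
|107.68 - 107.058| = 0.6220
|41.16 - 41.577| = 0.4170
hysteresis = max(diffs) = 0.6220

0.6220


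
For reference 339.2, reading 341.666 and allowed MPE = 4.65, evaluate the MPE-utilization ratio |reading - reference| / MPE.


e = indication - reference = 341.666 - 339.2 = 2.4660
|e| = 2.4660
ratio = |e| / MPE = 2.4660 / 4.65
ratio = 0.5303

0.5303


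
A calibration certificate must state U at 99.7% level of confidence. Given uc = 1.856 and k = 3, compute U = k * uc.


U = k * uc
U = 3 * 1.856
U = 5.5680

5.5680


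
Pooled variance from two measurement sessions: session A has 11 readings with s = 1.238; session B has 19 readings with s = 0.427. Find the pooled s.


s_p = sqrt(((n1-1)*s1^2 + (n2-1)*s2^2) / (n1+n2-2))
numerator = (11-1)*1.238^2 + (19-1)*0.427^2 = 15.32644 + 3.281922 = 18.608362
denominator = 11 + 19 - 2 = 28
s_p^2 = 18.608362 / 28 = 0.66458436
s_p = sqrt(0.66458436) = 0.8152

0.8152


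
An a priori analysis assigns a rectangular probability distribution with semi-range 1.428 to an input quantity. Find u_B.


u_B = half_width / sqrt(3)
u_B = 1.428 / 1.7320508
u_B = 0.8245

0.8245


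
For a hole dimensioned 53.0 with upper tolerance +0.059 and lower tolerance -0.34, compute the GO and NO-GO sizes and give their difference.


GO = nominal - lower_tol (smallest hole = maximum material condition)
GO = 53.0 - 0.34 = 52.66
NO-GO = nominal + upper_tol (largest hole = least material condition)
NO-GO = 53.0 + 0.059 = 53.059
spread = NO-GO - GO = 53.059 - 52.66 = 0.3990

0.3990


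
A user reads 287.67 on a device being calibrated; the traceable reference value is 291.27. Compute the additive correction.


Correction = standard - reading
= 291.27 - 287.67
= 3.6000

3.6000


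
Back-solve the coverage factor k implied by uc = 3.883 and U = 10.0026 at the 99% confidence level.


k = U / uc
k = 10.0026 / 3.883
k = 2.576

2.576


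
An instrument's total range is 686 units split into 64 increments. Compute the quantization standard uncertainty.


resolution = range / divisions
resolution = 686 / 64 = 10.71875
u_res = resolution / (2*sqrt(3))
u_res = 10.71875 / 3.4641016
u_res = 3.0942

3.0942


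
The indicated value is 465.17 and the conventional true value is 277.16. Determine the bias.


Systematic error = measured - true
= 465.17 - 277.16
= 188.0100

188.0100


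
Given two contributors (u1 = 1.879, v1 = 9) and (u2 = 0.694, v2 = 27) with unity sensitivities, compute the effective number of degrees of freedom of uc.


uc = sqrt(u1^2 + u2^2) = sqrt(1.879^2 + 0.694^2) = 2.0030669
v_eff = uc^4 / (u1^4/v1 + u2^4/v2)
= 2.0030669^4 / (1.879^4/9 + 0.694^4/27)
= 16.098367 / 1.3936389
v_eff = 11.5513

11.5513


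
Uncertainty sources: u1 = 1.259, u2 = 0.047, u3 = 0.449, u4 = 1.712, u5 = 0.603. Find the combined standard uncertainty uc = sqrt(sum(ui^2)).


uc = sqrt(1.259^2 + 0.047^2 + 0.449^2 + 1.712^2 + 0.603^2)
uc = sqrt(5.083444)
uc = 2.2546

2.2546


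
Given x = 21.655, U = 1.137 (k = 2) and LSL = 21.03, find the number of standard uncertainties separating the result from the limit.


u = U / k = 1.137 / 2 = 0.5685
margin = |LSL - x| = |21.03 - 21.655| = 0.625
z = margin / u = 0.625 / 0.5685
z = 1.0994

1.0994


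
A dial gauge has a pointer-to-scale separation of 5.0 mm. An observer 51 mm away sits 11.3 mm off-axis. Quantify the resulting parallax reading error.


error = h * offset / d
= 5.0 * 11.3 / 51
= 1.1078

1.1078


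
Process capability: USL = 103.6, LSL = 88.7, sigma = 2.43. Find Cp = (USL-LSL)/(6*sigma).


Cp = (USL - LSL) / (6 * sigma)
= (103.6 - 88.7) / (6 * 2.43)
= 14.9000 / 14.5800
= 1.0219

1.0219


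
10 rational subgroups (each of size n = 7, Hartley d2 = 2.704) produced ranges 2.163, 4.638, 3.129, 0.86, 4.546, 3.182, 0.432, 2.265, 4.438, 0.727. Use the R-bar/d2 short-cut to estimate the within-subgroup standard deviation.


R_bar = (2.163 + 4.638 + 3.129 + 0.86 + 4.546 + 3.182 + 0.432 + 2.265 + 4.438 + 0.727) / 10
R_bar = 26.38 / 10 = 2.638
sigma_hat = R_bar / d2 = 2.638 / 2.704 = 0.9756

0.9756


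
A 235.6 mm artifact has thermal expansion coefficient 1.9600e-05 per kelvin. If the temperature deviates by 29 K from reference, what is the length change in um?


dL = L * alpha * dT
= 235.6 * 1.9600e-05 * 29
= 0.1339150 mm
dL_um = 0.1339150 * 1000 = 133.9150 um

133.9150


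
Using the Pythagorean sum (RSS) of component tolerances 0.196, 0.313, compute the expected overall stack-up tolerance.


RSS = sqrt(0.196^2 + 0.313^2)
= sqrt(0.136385)
= 0.3693

0.3693


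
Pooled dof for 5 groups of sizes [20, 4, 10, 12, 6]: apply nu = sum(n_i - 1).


nu = sum_i (n_i - 1)
nu = ((20 - 1) + (4 - 1) + (10 - 1) + (12 - 1) + (6 - 1))
nu = 19 + 3 + 9 + 11 + 5
nu = 47

47


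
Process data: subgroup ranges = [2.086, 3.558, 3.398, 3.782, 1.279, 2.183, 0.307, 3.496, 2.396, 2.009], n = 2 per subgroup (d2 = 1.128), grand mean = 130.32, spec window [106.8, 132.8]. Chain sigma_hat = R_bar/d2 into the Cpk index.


R_bar = (2.086 + 3.558 + 3.398 + 3.782 + 1.279 + 2.183 + 0.307 + 3.496 + 2.396 + 2.009) / 10 = 2.4494
sigma = R_bar / d2 = 2.4494 / 1.128 = 2.1714539
Cp = (USL - LSL)/(6*sigma) = (132.8 - 106.8)/(6*2.1714539) = 1.9956
Cpu = (132.8 - 130.32)/(3*2.1714539) = 0.3807
Cpl = (130.32 - 106.8)/(3*2.1714539) = 3.6105
Cpk = min(Cpu, Cpl) = 0.3807

0.3807


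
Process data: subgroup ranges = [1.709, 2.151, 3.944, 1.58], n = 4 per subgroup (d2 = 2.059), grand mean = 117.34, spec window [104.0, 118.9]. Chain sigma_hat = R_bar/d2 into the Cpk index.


R_bar = (1.709 + 2.151 + 3.944 + 1.58) / 4 = 2.346
sigma = R_bar / d2 = 2.346 / 2.059 = 1.1393881
Cp = (USL - LSL)/(6*sigma) = (118.9 - 104.0)/(6*1.1393881) = 2.1795
Cpu = (118.9 - 117.34)/(3*1.1393881) = 0.4564
Cpl = (117.34 - 104.0)/(3*1.1393881) = 3.9027
Cpk = min(Cpu, Cpl) = 0.4564

0.4564


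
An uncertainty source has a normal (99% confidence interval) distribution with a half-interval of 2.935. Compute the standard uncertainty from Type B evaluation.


u_B = half_width / 2.576
u_B = 2.935 / 2.576
u_B = 1.1394

1.1394


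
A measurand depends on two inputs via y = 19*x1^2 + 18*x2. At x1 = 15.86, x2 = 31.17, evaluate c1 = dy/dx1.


y = 19*x1^2 + 18*x2
dy/dx1 = 2*19*x1
Evaluate at x1 = 15.86: c1 = 38 * 15.86
c1 = 602.6800

602.6800


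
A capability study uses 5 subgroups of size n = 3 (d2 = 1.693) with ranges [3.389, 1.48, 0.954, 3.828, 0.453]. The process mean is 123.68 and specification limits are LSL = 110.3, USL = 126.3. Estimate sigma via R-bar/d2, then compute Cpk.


R_bar = (3.389 + 1.48 + 0.954 + 3.828 + 0.453) / 5 = 2.0208
sigma = R_bar / d2 = 2.0208 / 1.693 = 1.1936208
Cp = (USL - LSL)/(6*sigma) = (126.3 - 110.3)/(6*1.1936208) = 2.2341
Cpu = (126.3 - 123.68)/(3*1.1936208) = 0.7317
Cpl = (123.68 - 110.3)/(3*1.1936208) = 3.7365
Cpk = min(Cpu, Cpl) = 0.7317

0.7317


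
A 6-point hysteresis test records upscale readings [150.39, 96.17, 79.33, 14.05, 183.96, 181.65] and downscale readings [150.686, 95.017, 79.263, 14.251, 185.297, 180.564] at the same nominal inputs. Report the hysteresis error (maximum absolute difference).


|150.39 - 150.686| = 0.2960
|96.17 - 95.017| = 1.1530
|79.33 - 79.263| = 0.0670
|14.05 - 14.251| = 0.2010
|183.96 - 185.297| = 1.3370
|181.65 - 180.564| = 1.0860
hysteresis = max(diffs) = 1.3370

1.3370


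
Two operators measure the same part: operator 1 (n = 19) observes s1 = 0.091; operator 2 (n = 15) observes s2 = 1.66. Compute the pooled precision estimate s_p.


s_p = sqrt(((n1-1)*s1^2 + (n2-1)*s2^2) / (n1+n2-2))
numerator = (19-1)*0.091^2 + (15-1)*1.66^2 = 0.149058 + 38.5784 = 38.727458
denominator = 19 + 15 - 2 = 32
s_p^2 = 38.727458 / 32 = 1.2102331
s_p = sqrt(1.2102331) = 1.1001

1.1001


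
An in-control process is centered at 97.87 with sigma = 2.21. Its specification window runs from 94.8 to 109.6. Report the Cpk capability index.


Cpu = (USL - mean) / (3*sigma) = (109.6 - 97.87) / (3*2.21) = 1.7692
Cpl = (mean - LSL) / (3*sigma) = (97.87 - 94.8) / (3*2.21) = 0.4630
Cpk = min(Cpu, Cpl) = 0.4630

0.4630


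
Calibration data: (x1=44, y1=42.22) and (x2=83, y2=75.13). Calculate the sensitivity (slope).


slope = (y2 - y1) / (x2 - x1)
= (75.13 - 42.22) / (83 - 44)
= 32.9100 / 39
= 0.8438

0.8438


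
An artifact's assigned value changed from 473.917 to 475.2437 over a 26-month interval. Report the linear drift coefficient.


rate = (v2 - v1) / months
= (475.2437 - 473.917) / 26
= 1.3267 / 26
= 0.0510

0.0510


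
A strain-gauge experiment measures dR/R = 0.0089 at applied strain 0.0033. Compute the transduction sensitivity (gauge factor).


GF = (dR/R) / epsilon
= 0.0089 / 0.0033
= 2.6970

2.6970


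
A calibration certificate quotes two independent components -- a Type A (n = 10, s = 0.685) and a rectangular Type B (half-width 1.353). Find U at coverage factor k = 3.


u_A = s / sqrt(n) = 0.685 / sqrt(10) = 0.21661602
u_B = half_width / sqrt(3) = 1.353 / sqrt(3) = 0.78115491
uc = sqrt(u_A^2 + u_B^2) = sqrt(0.21661602^2 + 0.78115491^2) = 0.81063277
U = k * uc = 3 * 0.81063277
U = 2.4319

2.4319


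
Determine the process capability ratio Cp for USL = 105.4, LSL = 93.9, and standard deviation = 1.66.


Cp = (USL - LSL) / (6 * sigma)
= (105.4 - 93.9) / (6 * 1.66)
= 11.5000 / 9.9600
= 1.1546

1.1546


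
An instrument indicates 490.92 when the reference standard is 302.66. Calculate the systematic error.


Systematic error = measured - true
= 490.92 - 302.66
= 188.2600

188.2600


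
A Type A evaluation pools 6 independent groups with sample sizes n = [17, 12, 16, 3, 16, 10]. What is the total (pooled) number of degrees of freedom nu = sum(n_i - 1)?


nu = sum_i (n_i - 1)
nu = ((17 - 1) + (12 - 1) + (16 - 1) + (3 - 1) + (16 - 1) + (10 - 1))
nu = 16 + 11 + 15 + 2 + 15 + 9
nu = 68

68


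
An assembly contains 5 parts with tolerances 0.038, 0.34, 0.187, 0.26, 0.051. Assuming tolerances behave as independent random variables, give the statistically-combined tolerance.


RSS = sqrt(0.038^2 + 0.34^2 + 0.187^2 + 0.26^2 + 0.051^2)
= sqrt(0.222214)
= 0.4714

0.4714


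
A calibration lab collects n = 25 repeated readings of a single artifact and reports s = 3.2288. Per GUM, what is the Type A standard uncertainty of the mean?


u_A = s / sqrt(n)
u_A = 3.2288 / sqrt(25)
u_A = 3.2288 / 5
u_A = 0.6458

0.6458


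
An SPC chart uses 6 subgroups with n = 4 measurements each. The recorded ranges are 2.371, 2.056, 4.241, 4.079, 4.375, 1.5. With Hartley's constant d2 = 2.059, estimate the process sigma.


R_bar = (2.371 + 2.056 + 4.241 + 4.079 + 4.375 + 1.5) / 6
R_bar = 18.622 / 6 = 3.1036667
sigma_hat = R_bar / d2 = 3.1036667 / 2.059 = 1.5074

1.5074


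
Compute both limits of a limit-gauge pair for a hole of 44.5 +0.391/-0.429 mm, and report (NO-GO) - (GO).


GO = nominal - lower_tol (smallest hole = maximum material condition)
GO = 44.5 - 0.429 = 44.071
NO-GO = nominal + upper_tol (largest hole = least material condition)
NO-GO = 44.5 + 0.391 = 44.891
spread = NO-GO - GO = 44.891 - 44.071 = 0.8200

0.8200


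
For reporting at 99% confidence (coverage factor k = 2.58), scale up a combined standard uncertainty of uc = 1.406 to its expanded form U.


U = k * uc
U = 2.58 * 1.406
U = 3.6275

3.6275


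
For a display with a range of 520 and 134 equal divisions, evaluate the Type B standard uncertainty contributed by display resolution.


resolution = range / divisions
resolution = 520 / 134 = 3.880597
u_res = resolution / (2*sqrt(3))
u_res = 3.880597 / 3.4641016
u_res = 1.1202

1.1202


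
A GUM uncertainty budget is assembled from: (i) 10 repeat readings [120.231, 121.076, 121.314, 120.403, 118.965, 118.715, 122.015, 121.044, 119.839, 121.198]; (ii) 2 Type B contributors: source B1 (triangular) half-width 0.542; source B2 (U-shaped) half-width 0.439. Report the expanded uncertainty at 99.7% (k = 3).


mean = (120.231 + 121.076 + 121.314 + 120.403 + 118.965 + 118.715 + 122.015 + 121.044 + 119.839 + 121.198) / 10 = 120.48
s = sqrt(sum((x - mean)^2)/(n-1)) = 1.0609156
u_A = s / sqrt(n) = 1.0609156 / sqrt(10) = 0.33549097
u_B1 = 0.542 / sqrt(6) = 0.22127057
u_B2 = 0.439 / sqrt(2) = 0.31041988
uc = sqrt(0.33549097^2 + 0.22127057^2 + 0.31041988^2) = 0.50781429
U = k * uc = 3 * 0.50781429
U = 1.5234

1.5234


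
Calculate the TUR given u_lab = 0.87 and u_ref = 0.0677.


TUR = u_lab / u_ref
= 0.87 / 0.0677
= 12.8508

12.8508


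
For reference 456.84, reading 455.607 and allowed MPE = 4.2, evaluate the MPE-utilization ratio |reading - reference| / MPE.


e = indication - reference = 455.607 - 456.84 = -1.2330
|e| = 1.2330
ratio = |e| / MPE = 1.2330 / 4.2
ratio = 0.2936

0.2936


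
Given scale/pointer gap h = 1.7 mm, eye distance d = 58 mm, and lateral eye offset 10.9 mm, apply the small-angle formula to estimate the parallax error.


error = h * offset / d
= 1.7 * 10.9 / 58
= 0.3195

0.3195


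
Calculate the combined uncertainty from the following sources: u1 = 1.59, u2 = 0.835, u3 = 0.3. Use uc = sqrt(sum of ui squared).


uc = sqrt(1.59^2 + 0.835^2 + 0.3^2)
uc = sqrt(3.315325)
uc = 1.8208

1.8208


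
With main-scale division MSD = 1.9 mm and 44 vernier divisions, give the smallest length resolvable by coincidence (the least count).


LC = MSD / n_div
= 1.9 / 44
= 0.0432

0.0432


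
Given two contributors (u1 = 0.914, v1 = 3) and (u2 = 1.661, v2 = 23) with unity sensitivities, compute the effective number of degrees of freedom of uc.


uc = sqrt(u1^2 + u2^2) = sqrt(0.914^2 + 1.661^2) = 1.8958684
v_eff = uc^4 / (u1^4/v1 + u2^4/v2)
= 1.8958684^4 / (0.914^4/3 + 1.661^4/23)
= 12.919115 / 0.56356992
v_eff = 22.9237

22.9237


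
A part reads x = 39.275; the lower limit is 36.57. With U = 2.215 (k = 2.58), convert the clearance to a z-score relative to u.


u = U / k = 2.215 / 2.58 = 0.85852713
margin = |LSL - x| = |36.57 - 39.275| = 2.705
z = margin / u = 2.705 / 0.85852713
z = 3.1507

3.1507


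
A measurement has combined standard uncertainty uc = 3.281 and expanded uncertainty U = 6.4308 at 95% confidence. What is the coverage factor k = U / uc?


k = U / uc
k = 6.4308 / 3.281
k = 1.96

1.96


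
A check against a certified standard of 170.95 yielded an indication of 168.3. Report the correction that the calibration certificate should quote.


Correction = standard - reading
= 170.95 - 168.3
= 2.6500

2.6500


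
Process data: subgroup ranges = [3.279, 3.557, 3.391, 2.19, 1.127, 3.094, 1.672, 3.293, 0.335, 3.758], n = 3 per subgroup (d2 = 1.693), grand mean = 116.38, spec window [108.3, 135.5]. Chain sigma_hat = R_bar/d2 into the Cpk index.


R_bar = (3.279 + 3.557 + 3.391 + 2.19 + 1.127 + 3.094 + 1.672 + 3.293 + 0.335 + 3.758) / 10 = 2.5696
sigma = R_bar / d2 = 2.5696 / 1.693 = 1.5177791
Cp = (USL - LSL)/(6*sigma) = (135.5 - 108.3)/(6*1.5177791) = 2.9868
Cpu = (135.5 - 116.38)/(3*1.5177791) = 4.1991
Cpl = (116.38 - 108.3)/(3*1.5177791) = 1.7745
Cpk = min(Cpu, Cpl) = 1.7745

1.7745


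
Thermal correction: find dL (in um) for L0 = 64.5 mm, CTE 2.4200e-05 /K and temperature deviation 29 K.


dL = L * alpha * dT
= 64.5 * 2.4200e-05 * 29
= 0.0452661 mm
dL_um = 0.0452661 * 1000 = 45.2661 um

45.2661


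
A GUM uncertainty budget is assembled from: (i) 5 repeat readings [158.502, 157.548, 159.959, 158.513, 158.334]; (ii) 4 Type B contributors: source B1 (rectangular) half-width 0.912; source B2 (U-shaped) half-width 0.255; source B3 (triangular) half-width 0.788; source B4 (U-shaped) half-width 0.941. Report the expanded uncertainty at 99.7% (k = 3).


mean = (158.502 + 157.548 + 159.959 + 158.513 + 158.334) / 5 = 158.5712
s = sqrt(sum((x - mean)^2)/(n-1)) = 0.87140215
u_A = s / sqrt(n) = 0.87140215 / sqrt(5) = 0.38970289
u_B1 = 0.912 / sqrt(3) = 0.52654345
u_B2 = 0.255 / sqrt(2) = 0.18031223
u_B3 = 0.788 / sqrt(6) = 0.32169965
u_B4 = 0.941 / sqrt(2) = 0.66538748
uc = sqrt(0.38970289^2 + 0.52654345^2 + 0.18031223^2 + 0.32169965^2 + 0.66538748^2) = 1.0039223
U = k * uc = 3 * 1.0039223
U = 3.0118

3.0118


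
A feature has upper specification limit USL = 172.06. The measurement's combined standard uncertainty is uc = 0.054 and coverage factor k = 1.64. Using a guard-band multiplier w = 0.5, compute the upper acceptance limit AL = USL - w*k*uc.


U = k * uc = 1.64 * 0.054 = 0.08856
guard band g = w * U = 0.5 * 0.08856 = 0.04428
AL = USL - g = 172.06 - 0.04428
AL = 172.0157

172.0157


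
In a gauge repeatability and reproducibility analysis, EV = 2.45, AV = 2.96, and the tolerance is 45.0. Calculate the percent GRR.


GRR = sqrt(EV^2 + AV^2) = sqrt(2.45^2 + 2.96^2) = 3.8424081
%GRR = GRR / tol * 100 = 3.8424081 / 45.0 * 100
%GRR = 8.5387

8.5387


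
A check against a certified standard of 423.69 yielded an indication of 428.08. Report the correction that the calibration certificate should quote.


Correction = standard - reading
= 423.69 - 428.08
= -4.3900

-4.3900


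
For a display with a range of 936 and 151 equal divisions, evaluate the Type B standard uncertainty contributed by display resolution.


resolution = range / divisions
resolution = 936 / 151 = 6.1986755
u_res = resolution / (2*sqrt(3))
u_res = 6.1986755 / 3.4641016
u_res = 1.7894

1.7894


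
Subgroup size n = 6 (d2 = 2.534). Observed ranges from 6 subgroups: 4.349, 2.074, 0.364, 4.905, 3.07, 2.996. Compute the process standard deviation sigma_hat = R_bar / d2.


R_bar = (4.349 + 2.074 + 0.364 + 4.905 + 3.07 + 2.996) / 6
R_bar = 17.758 / 6 = 2.9596667
sigma_hat = R_bar / d2 = 2.9596667 / 2.534 = 1.1680

1.1680


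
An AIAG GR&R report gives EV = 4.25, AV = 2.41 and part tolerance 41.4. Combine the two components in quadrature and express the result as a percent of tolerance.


GRR = sqrt(EV^2 + AV^2) = sqrt(4.25^2 + 2.41^2) = 4.8857548
%GRR = GRR / tol * 100 = 4.8857548 / 41.4 * 100
%GRR = 11.8013

11.8013


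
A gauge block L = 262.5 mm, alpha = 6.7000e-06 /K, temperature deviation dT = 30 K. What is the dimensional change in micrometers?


dL = L * alpha * dT
= 262.5 * 6.7000e-06 * 30
= 0.0527625 mm
dL_um = 0.0527625 * 1000 = 52.7625 um

52.7625


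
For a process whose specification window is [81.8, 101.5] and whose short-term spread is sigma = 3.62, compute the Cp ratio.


Cp = (USL - LSL) / (6 * sigma)
= (101.5 - 81.8) / (6 * 3.62)
= 19.7000 / 21.7200
= 0.9070

0.9070


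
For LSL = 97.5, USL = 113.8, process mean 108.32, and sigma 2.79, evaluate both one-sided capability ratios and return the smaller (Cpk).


Cpu = (USL - mean) / (3*sigma) = (113.8 - 108.32) / (3*2.79) = 0.6547
Cpl = (mean - LSL) / (3*sigma) = (108.32 - 97.5) / (3*2.79) = 1.2927
Cpk = min(Cpu, Cpl) = 0.6547

0.6547


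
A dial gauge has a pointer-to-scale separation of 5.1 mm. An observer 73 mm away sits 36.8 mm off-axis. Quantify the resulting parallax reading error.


error = h * offset / d
= 5.1 * 36.8 / 73
= 2.5710

2.5710


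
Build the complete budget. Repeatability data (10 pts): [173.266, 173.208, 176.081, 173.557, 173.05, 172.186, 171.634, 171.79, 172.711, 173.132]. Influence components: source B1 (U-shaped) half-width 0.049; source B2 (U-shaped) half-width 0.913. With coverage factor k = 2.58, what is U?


mean = (173.266 + 173.208 + 176.081 + 173.557 + 173.05 + 172.186 + 171.634 + 171.79 + 172.711 + 173.132) / 10 = 173.0615
s = sqrt(sum((x - mean)^2)/(n-1)) = 1.2461097
u_A = s / sqrt(n) = 1.2461097 / sqrt(10) = 0.39405449
u_B1 = 0.049 / sqrt(2) = 0.034648232
u_B2 = 0.913 / sqrt(2) = 0.64558849
uc = sqrt(0.39405449^2 + 0.034648232^2 + 0.64558849^2) = 0.75714195
U = k * uc = 2.58 * 0.75714195
U = 1.9534

1.9534


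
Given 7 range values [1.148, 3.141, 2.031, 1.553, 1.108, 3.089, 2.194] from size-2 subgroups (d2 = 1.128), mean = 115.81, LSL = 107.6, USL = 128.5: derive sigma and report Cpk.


R_bar = (1.148 + 3.141 + 2.031 + 1.553 + 1.108 + 3.089 + 2.194) / 7 = 2.0377143
sigma = R_bar / d2 = 2.0377143 / 1.128 = 1.8064843
Cp = (USL - LSL)/(6*sigma) = (128.5 - 107.6)/(6*1.8064843) = 1.9282
Cpu = (128.5 - 115.81)/(3*1.8064843) = 2.3416
Cpl = (115.81 - 107.6)/(3*1.8064843) = 1.5149
Cpk = min(Cpu, Cpl) = 1.5149

1.5149


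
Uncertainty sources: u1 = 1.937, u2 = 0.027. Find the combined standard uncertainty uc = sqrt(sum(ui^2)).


uc = sqrt(1.937^2 + 0.027^2)
uc = sqrt(3.752698)
uc = 1.9372

1.9372


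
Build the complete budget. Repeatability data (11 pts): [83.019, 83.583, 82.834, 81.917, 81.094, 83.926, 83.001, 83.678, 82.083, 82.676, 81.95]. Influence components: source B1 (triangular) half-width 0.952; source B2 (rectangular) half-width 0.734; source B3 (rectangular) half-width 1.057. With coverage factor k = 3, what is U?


mean = (83.019 + 83.583 + 82.834 + 81.917 + 81.094 + 83.926 + 83.001 + 83.678 + 82.083 + 82.676 + 81.95) / 11 = 82.70554545
s = sqrt(sum((x - mean)^2)/(n-1)) = 0.87093735
u_A = s / sqrt(n) = 0.87093735 / sqrt(11) = 0.26259749
u_B1 = 0.952 / sqrt(6) = 0.38865237
u_B2 = 0.734 / sqrt(3) = 0.4237751
u_B3 = 1.057 / sqrt(3) = 0.61025923
uc = sqrt(0.26259749^2 + 0.38865237^2 + 0.4237751^2 + 0.61025923^2) = 0.87864086
U = k * uc = 3 * 0.87864086
U = 2.6359

2.6359


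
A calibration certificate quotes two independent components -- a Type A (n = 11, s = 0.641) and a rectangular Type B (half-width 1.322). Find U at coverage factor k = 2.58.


u_A = s / sqrt(n) = 0.641 / sqrt(11) = 0.19326877
u_B = half_width / sqrt(3) = 1.322 / sqrt(3) = 0.76325706
uc = sqrt(u_A^2 + u_B^2) = sqrt(0.19326877^2 + 0.76325706^2) = 0.78734628
U = k * uc = 2.58 * 0.78734628
U = 2.0314

2.0314


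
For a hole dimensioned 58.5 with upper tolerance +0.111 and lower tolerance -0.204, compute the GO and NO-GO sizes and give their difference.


GO = nominal - lower_tol (smallest hole = maximum material condition)
GO = 58.5 - 0.204 = 58.296
NO-GO = nominal + upper_tol (largest hole = least material condition)
NO-GO = 58.5 + 0.111 = 58.611
spread = NO-GO - GO = 58.611 - 58.296 = 0.3150

0.3150


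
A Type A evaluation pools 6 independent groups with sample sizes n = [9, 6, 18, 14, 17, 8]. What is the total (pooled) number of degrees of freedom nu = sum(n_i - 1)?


nu = sum_i (n_i - 1)
nu = ((9 - 1) + (6 - 1) + (18 - 1) + (14 - 1) + (17 - 1) + (8 - 1))
nu = 8 + 5 + 17 + 13 + 16 + 7
nu = 66

66


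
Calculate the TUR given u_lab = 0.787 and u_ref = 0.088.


TUR = u_lab / u_ref
= 0.787 / 0.088
= 8.9432

8.9432


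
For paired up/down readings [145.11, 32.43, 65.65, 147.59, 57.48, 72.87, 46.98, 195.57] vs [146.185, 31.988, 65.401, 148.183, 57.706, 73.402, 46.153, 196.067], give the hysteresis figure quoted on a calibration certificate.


|145.11 - 146.185| = 1.0750
|32.43 - 31.988| = 0.4420
|65.65 - 65.401| = 0.2490
|147.59 - 148.183| = 0.5930
|57.48 - 57.706| = 0.2260
|72.87 - 73.402| = 0.5320
|46.98 - 46.153| = 0.8270
|195.57 - 196.067| = 0.4970
hysteresis = max(diffs) = 1.0750

1.0750


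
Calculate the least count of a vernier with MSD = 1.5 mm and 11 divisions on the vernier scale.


LC = MSD / n_div
= 1.5 / 11
= 0.1364

0.1364


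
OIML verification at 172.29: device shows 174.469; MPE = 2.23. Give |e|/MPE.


e = indication - reference = 174.469 - 172.29 = 2.1790
|e| = 2.1790
ratio = |e| / MPE = 2.1790 / 2.23
ratio = 0.9771

0.9771


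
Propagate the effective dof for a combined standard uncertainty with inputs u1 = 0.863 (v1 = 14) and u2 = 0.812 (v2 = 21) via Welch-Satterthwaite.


uc = sqrt(u1^2 + u2^2) = sqrt(0.863^2 + 0.812^2) = 1.1849527
v_eff = uc^4 / (u1^4/v1 + u2^4/v2)
= 1.1849527^4 / (0.863^4/14 + 0.812^4/21)
= 1.971533 / 0.060321705
v_eff = 32.6836

32.6836


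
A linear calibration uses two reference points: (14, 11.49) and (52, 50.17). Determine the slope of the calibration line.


slope = (y2 - y1) / (x2 - x1)
= (50.17 - 11.49) / (52 - 14)
= 38.6800 / 38
= 1.0179

1.0179


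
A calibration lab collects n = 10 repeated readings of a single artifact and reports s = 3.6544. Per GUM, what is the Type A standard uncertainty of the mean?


u_A = s / sqrt(n)
u_A = 3.6544 / sqrt(10)
u_A = 3.6544 / 3.1622777
u_A = 1.1556

1.1556


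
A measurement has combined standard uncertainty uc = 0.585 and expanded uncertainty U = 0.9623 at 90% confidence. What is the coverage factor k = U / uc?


k = U / uc
k = 0.9623 / 0.585
k = 1.645

1.645


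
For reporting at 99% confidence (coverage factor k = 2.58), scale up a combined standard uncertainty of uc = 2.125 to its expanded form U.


U = k * uc
U = 2.58 * 2.125
U = 5.4825

5.4825


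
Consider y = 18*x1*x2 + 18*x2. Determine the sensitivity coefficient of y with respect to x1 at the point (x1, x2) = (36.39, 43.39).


y = 18*x1*x2 + 18*x2
dy/dx1 = 18*x2
Evaluate at x2 = 43.39: c1 = 18 * 43.39
c1 = 781.0200

781.0200


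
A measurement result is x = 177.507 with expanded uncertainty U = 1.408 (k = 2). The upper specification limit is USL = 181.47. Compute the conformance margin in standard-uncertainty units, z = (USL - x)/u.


u = U / k = 1.408 / 2 = 0.704
margin = |USL - x| = |181.47 - 177.507| = 3.963
z = margin / u = 3.963 / 0.704
z = 5.6293

5.6293


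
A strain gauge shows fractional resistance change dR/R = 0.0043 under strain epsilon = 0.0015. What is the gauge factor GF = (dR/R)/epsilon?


GF = (dR/R) / epsilon
= 0.0043 / 0.0015
= 2.8667

2.8667
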